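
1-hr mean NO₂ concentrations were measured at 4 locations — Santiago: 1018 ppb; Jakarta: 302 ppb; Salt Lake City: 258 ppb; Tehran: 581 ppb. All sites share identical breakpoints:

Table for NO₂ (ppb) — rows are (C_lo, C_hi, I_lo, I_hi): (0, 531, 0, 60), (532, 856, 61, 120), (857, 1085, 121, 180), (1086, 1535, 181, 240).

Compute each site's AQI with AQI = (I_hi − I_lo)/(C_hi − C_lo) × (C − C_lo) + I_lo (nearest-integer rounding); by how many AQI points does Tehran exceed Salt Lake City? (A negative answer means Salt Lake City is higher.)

Santiago: 1018 lies in 857–1085, so I_lo=121, I_hi=180, C_lo=857, C_hi=1085.
(180−121)/(1085−857) × (1018−857) + 121 = 59/228 × 161 + 121 ≈ 162.66 → 163.
Jakarta 302: bracket 0–531 → index 0–60; slope 60/531, offset 302.
AQI = 0 + 60/531·302 ≈ 34.12 ⇒ 34.
Salt Lake City: 258 ∈ [0, 531] ↔ index [0, 60].
0 + (258−0)·(60−0)/(531−0) = 0 + 258·60/531 ≈ 29.15, so AQI = 29.
Tehran: 581 lies in 532–856, so I_lo=61, I_hi=120, C_lo=532, C_hi=856.
(120−61)/(856−532) × (581−532) + 61 = 59/324 × 49 + 61 ≈ 69.92 → 70.
AQIs: Santiago=163, Jakarta=34, Salt Lake City=29, Tehran=70. Tehran (70) − Salt Lake City (29) = 41.

41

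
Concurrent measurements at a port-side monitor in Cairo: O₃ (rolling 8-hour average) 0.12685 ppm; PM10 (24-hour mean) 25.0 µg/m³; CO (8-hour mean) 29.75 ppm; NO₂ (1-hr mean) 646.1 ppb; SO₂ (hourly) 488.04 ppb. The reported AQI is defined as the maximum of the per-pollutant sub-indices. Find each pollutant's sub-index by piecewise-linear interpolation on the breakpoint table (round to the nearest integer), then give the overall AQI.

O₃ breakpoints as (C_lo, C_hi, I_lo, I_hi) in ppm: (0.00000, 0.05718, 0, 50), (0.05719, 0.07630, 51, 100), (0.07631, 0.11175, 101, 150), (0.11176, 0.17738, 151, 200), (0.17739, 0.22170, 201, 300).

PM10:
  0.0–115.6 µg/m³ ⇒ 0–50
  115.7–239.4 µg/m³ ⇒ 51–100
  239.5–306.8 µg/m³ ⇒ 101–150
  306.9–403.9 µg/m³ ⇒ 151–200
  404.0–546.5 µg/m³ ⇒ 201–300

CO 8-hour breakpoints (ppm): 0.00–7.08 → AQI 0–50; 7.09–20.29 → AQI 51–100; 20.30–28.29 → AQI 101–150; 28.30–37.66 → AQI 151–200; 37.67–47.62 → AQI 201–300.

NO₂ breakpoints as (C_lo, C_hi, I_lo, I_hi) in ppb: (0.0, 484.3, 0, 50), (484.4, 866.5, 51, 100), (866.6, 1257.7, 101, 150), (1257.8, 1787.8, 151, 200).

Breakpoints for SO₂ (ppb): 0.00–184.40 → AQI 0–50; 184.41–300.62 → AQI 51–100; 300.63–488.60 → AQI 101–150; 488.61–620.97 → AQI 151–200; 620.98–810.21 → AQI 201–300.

162

O₃: 0.12685 lies in 0.11176–0.17738, so I_lo=151, I_hi=200, C_lo=0.11176, C_hi=0.17738.
(200−151)/(0.17738−0.11176) × (0.12685−0.11176) + 151 = 49/0.06562 × 0.01509 + 151 ≈ 162.27 → 162.
PM10: 25.0 lies in 0.0–115.6, so I_lo=0, I_hi=50, C_lo=0.0, C_hi=115.6.
(50−0)/(115.6−0.0) × (25.0−0.0) + 0 = 50/115.6 × 25.0 + 0 ≈ 10.81 → 11.
CO: row 28.30–37.66 (AQI 151–200). (200−151)·(29.75−28.30)/(37.66−28.30) + 151 = 49·1.45/9.36 + 151 ≈ 158.59 → 159.
NO₂: 646.1 ∈ [484.4, 866.5] ↔ index [51, 100].
51 + (646.1−484.4)·(100−51)/(866.5−484.4) = 51 + 161.7·49/382.1 ≈ 71.74, so AQI = 72.
SO₂: row 300.63–488.60 (AQI 101–150). (150−101)·(488.04−300.63)/(488.60−300.63) + 101 = 49·187.41/187.97 + 101 ≈ 149.85 → 150.
Sub-indices: O₃→162, PM10→11, CO→159, NO₂→72, SO₂→150. Overall AQI = max = 162; dominant pollutant is O₃.
AQI 162: Unhealthy.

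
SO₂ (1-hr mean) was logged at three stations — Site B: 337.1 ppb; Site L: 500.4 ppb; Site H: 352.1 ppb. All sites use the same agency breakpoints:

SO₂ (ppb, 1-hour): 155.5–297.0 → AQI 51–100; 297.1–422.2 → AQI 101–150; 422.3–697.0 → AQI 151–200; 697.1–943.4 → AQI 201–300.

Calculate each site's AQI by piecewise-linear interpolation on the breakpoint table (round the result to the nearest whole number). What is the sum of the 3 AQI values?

Site B 337.1: bracket 297.1–422.2 → index 101–150; slope 49/125.1, offset 40.0.
AQI = 101 + 49/125.1·40.0 ≈ 116.67 ⇒ 117.
Site L: 500.4 lies in 422.3–697.0, so I_lo=151, I_hi=200, C_lo=422.3, C_hi=697.0.
(200−151)/(697.0−422.3) × (500.4−422.3) + 151 = 49/274.7 × 78.1 + 151 ≈ 164.93 → 165.
Site H: row 297.1–422.2 (AQI 101–150). (150−101)·(352.1−297.1)/(422.2−297.1) + 101 = 49·55.0/125.1 + 101 ≈ 122.54 → 123.
AQIs: Site B=117, Site L=165, Site H=123. Sum = 117 + 165 + 123 = 405.

405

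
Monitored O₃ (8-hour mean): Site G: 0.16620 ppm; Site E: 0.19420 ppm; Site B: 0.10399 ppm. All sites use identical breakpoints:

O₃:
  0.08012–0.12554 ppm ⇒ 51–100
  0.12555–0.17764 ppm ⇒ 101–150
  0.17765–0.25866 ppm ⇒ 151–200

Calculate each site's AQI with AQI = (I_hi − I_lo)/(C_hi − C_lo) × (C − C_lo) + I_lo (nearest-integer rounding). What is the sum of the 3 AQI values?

377

Site G: 0.16620 lies in 0.12555–0.17764, so I_lo=101, I_hi=150, C_lo=0.12555, C_hi=0.17764.
(150−101)/(0.17764−0.12555) × (0.16620−0.12555) + 101 = 49/0.05209 × 0.04065 + 101 ≈ 139.24 → 139.
Site E 0.19420: bracket 0.17765–0.25866 → index 151–200; slope 49/0.08101, offset 0.01655.
AQI = 151 + 49/0.08101·0.01655 ≈ 161.01 ⇒ 161.
Site B: 0.10399 lies in 0.08012–0.12554, so I_lo=51, I_hi=100, C_lo=0.08012, C_hi=0.12554.
(100−51)/(0.12554−0.08012) × (0.10399−0.08012) + 51 = 49/0.04542 × 0.02387 + 51 ≈ 76.75 → 77.
AQIs: Site G=139, Site E=161, Site B=77. Sum = 139 + 161 + 77 = 377.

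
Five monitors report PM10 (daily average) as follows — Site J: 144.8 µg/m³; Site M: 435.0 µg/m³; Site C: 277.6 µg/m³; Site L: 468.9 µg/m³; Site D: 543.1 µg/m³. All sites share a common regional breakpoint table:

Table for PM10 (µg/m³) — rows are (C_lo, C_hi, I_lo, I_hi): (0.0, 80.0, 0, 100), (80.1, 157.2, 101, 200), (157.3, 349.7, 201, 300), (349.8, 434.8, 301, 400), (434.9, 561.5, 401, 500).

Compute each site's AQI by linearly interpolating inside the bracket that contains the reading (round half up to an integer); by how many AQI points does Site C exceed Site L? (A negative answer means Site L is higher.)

-165

Site J 144.8: bracket 80.1–157.2 → index 101–200; slope 99/77.1, offset 64.7.
AQI = 101 + 99/77.1·64.7 ≈ 184.08 ⇒ 184.
Site M 435.0: bracket 434.9–561.5 → index 401–500; slope 99/126.6, offset 0.1.
AQI = 401 + 99/126.6·0.1 ≈ 401.08 ⇒ 401.
Site C 277.6: bracket 157.3–349.7 → index 201–300; slope 99/192.4, offset 120.3.
AQI = 201 + 99/192.4·120.3 ≈ 262.90 ⇒ 263.
Site L: row 434.9–561.5 (AQI 401–500). (500−401)·(468.9−434.9)/(561.5−434.9) + 401 = 99·34.0/126.6 + 401 ≈ 427.59 → 428.
Site D: 543.1 lies in 434.9–561.5, so I_lo=401, I_hi=500, C_lo=434.9, C_hi=561.5.
(500−401)/(561.5−434.9) × (543.1−434.9) + 401 = 99/126.6 × 108.2 + 401 ≈ 485.61 → 486.
AQIs: Site J=184, Site M=401, Site C=263, Site L=428, Site D=486. Site C (263) − Site L (428) = -165.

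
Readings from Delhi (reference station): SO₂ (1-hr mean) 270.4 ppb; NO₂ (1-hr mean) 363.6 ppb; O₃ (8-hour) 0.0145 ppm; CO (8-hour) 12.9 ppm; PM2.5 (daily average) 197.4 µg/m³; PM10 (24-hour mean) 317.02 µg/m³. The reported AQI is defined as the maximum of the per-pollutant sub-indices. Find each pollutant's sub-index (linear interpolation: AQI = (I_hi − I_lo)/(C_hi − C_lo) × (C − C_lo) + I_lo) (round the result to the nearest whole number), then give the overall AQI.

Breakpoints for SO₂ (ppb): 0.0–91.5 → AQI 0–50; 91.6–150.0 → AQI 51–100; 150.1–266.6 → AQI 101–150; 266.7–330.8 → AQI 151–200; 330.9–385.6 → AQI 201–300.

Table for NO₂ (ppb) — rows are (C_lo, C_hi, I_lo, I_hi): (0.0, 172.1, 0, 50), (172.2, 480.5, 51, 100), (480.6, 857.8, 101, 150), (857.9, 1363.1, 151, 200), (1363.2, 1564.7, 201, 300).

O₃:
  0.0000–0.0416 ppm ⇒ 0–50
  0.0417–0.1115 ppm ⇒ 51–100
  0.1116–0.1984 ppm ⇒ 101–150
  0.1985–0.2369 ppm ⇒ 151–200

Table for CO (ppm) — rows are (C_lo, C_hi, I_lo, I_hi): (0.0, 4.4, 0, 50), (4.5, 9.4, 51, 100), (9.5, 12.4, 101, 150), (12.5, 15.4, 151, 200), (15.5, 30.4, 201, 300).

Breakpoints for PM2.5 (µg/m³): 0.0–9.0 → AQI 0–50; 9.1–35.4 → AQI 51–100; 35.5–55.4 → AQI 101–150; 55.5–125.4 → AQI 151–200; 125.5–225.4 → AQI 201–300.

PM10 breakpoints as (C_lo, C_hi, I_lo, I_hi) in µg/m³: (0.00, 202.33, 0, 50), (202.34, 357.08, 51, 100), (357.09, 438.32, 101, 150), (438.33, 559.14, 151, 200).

272

SO₂ 270.4: bracket 266.7–330.8 → index 151–200; slope 49/64.1, offset 3.7.
AQI = 151 + 49/64.1·3.7 ≈ 153.83 ⇒ 154.
NO₂ 363.6: bracket 172.2–480.5 → index 51–100; slope 49/308.3, offset 191.4.
AQI = 51 + 49/308.3·191.4 ≈ 81.42 ⇒ 81.
O₃: row 0.0000–0.0416 (AQI 0–50). (50−0)·(0.0145−0.0000)/(0.0416−0.0000) + 0 = 50·0.0145/0.0416 + 0 ≈ 17.43 → 17.
CO: 12.9 ∈ [12.5, 15.4] ↔ index [151, 200].
151 + (12.9−12.5)·(200−151)/(15.4−12.5) = 151 + 0.4·49/2.9 ≈ 157.76, so AQI = 158.
PM2.5: row 125.5–225.4 (AQI 201–300). (300−201)·(197.4−125.5)/(225.4−125.5) + 201 = 99·71.9/99.9 + 201 ≈ 272.25 → 272.
PM10: 317.02 lies in 202.34–357.08, so I_lo=51, I_hi=100, C_lo=202.34, C_hi=357.08.
(100−51)/(357.08−202.34) × (317.02−202.34) + 51 = 49/154.74 × 114.68 + 51 ≈ 87.31 → 87.
Sub-indices: SO₂→154, NO₂→81, O₃→17, CO→158, PM2.5→272, PM10→87. Overall AQI = max = 272; dominant pollutant is PM2.5.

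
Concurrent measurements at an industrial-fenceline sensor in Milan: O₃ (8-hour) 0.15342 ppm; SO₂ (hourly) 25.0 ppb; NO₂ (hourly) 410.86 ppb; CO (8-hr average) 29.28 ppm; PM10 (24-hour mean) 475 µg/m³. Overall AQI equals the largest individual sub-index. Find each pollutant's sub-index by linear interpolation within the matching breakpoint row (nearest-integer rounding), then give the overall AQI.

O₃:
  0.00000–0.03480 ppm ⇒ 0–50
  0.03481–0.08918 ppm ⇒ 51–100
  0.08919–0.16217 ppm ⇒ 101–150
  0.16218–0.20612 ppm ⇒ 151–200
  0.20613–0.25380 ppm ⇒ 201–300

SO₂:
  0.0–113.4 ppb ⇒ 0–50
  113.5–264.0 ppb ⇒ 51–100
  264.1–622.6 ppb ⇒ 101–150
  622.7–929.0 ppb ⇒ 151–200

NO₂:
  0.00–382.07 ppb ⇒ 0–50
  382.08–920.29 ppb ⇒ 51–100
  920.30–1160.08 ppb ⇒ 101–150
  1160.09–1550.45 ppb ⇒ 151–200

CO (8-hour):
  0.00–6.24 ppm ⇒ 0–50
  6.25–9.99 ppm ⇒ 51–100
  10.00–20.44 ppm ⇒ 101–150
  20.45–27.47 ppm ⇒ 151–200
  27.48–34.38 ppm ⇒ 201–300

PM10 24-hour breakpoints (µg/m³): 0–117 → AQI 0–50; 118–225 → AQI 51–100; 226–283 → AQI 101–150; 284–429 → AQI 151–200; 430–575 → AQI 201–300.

O₃: 0.15342 ∈ [0.08919, 0.16217] ↔ index [101, 150].
101 + (0.15342−0.08919)·(150−101)/(0.16217−0.08919) = 101 + 0.06423·49/0.07298 ≈ 144.13, so AQI = 144.
SO₂: row 0.0–113.4 (AQI 0–50). (50−0)·(25.0−0.0)/(113.4−0.0) + 0 = 50·25.0/113.4 + 0 ≈ 11.02 → 11.
NO₂: 410.86 ∈ [382.08, 920.29] ↔ index [51, 100].
51 + (410.86−382.08)·(100−51)/(920.29−382.08) = 51 + 28.78·49/538.21 ≈ 53.62, so AQI = 54.
CO: row 27.48–34.38 (AQI 201–300). (300−201)·(29.28−27.48)/(34.38−27.48) + 201 = 99·1.80/6.90 + 201 ≈ 226.83 → 227.
PM10: row 430–575 (AQI 201–300). (300−201)·(475−430)/(575−430) + 201 = 99·45/145 + 201 ≈ 231.72 → 232.
Sub-indices: O₃→144, SO₂→11, NO₂→54, CO→227, PM10→232. Overall AQI = max = 232; dominant pollutant is PM10.

232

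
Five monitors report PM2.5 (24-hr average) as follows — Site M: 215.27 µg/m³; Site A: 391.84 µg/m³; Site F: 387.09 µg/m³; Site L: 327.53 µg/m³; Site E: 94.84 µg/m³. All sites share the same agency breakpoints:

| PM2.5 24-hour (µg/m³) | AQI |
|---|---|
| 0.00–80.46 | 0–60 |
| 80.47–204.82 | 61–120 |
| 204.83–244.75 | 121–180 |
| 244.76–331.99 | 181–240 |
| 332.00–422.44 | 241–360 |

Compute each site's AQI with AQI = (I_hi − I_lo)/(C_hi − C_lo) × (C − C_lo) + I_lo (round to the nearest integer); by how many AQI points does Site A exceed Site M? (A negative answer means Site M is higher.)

Site M: 215.27 lies in 204.83–244.75, so I_lo=121, I_hi=180, C_lo=204.83, C_hi=244.75.
(180−121)/(244.75−204.83) × (215.27−204.83) + 121 = 59/39.92 × 10.44 + 121 ≈ 136.43 → 136.
Site A: 391.84 ∈ [332.00, 422.44] ↔ index [241, 360].
241 + (391.84−332.00)·(360−241)/(422.44−332.00) = 241 + 59.84·119/90.44 ≈ 319.74, so AQI = 320.
Site F: 387.09 ∈ [332.00, 422.44] ↔ index [241, 360].
241 + (387.09−332.00)·(360−241)/(422.44−332.00) = 241 + 55.09·119/90.44 ≈ 313.49, so AQI = 313.
Site L: 327.53 ∈ [244.76, 331.99] ↔ index [181, 240].
181 + (327.53−244.76)·(240−181)/(331.99−244.76) = 181 + 82.77·59/87.23 ≈ 236.98, so AQI = 237.
Site E: 94.84 ∈ [80.47, 204.82] ↔ index [61, 120].
61 + (94.84−80.47)·(120−61)/(204.82−80.47) = 61 + 14.37·59/124.35 ≈ 67.82, so AQI = 68.
AQIs: Site M=136, Site A=320, Site F=313, Site L=237, Site E=68. Site A (320) − Site M (136) = 184.

184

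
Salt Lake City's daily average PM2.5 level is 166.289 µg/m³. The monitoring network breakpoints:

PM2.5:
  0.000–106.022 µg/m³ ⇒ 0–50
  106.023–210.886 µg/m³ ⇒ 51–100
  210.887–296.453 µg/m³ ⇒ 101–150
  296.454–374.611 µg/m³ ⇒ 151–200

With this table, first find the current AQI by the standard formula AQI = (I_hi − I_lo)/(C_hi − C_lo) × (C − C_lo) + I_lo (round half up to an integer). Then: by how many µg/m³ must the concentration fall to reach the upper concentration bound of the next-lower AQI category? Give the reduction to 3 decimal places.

PM2.5 166.289: bracket 106.023–210.886 → index 51–100; slope 49/104.863, offset 60.266.
AQI = 51 + 49/104.863·60.266 ≈ 79.16 ⇒ 79.
Current AQI 79 is in the Moderate range (51–100). The next-lower category tops out at AQI 50, whose upper concentration bound is 106.022 µg/m³.
Reduction needed = 166.289 − 106.022 = 60.267 µg/m³.

60.267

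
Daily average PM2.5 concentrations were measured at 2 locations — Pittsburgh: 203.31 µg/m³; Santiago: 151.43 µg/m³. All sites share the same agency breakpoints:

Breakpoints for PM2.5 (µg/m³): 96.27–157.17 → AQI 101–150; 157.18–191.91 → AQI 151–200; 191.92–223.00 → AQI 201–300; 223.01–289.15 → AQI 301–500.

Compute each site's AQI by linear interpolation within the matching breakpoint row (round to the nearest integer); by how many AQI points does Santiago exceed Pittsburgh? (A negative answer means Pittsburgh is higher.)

Pittsburgh 203.31: bracket 191.92–223.00 → index 201–300; slope 99/31.08, offset 11.39.
AQI = 201 + 99/31.08·11.39 ≈ 237.28 ⇒ 237.
Santiago: 151.43 ∈ [96.27, 157.17] ↔ index [101, 150].
101 + (151.43−96.27)·(150−101)/(157.17−96.27) = 101 + 55.16·49/60.90 ≈ 145.38, so AQI = 145.
AQIs: Pittsburgh=237, Santiago=145. Santiago (145) − Pittsburgh (237) = -92.

-92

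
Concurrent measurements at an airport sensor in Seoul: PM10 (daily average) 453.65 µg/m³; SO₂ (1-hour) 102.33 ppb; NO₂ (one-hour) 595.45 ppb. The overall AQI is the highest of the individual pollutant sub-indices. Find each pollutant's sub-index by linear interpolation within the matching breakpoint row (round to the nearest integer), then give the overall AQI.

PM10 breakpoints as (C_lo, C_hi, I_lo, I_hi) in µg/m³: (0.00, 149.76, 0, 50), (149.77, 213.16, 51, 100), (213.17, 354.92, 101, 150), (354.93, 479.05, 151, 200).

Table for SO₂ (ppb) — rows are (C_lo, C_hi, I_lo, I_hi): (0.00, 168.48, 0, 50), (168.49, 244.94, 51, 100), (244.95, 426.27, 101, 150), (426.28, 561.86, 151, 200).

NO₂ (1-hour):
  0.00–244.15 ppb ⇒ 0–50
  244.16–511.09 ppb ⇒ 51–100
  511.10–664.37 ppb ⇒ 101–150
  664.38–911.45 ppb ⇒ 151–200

PM10: row 354.93–479.05 (AQI 151–200). (200−151)·(453.65−354.93)/(479.05−354.93) + 151 = 49·98.72/124.12 + 151 ≈ 189.97 → 190.
SO₂: row 0.00–168.48 (AQI 0–50). (50−0)·(102.33−0.00)/(168.48−0.00) + 0 = 50·102.33/168.48 + 0 ≈ 30.37 → 30.
NO₂: row 511.10–664.37 (AQI 101–150). (150−101)·(595.45−511.10)/(664.37−511.10) + 101 = 49·84.35/153.27 + 101 ≈ 127.97 → 128.
Sub-indices: PM10→190, SO₂→30, NO₂→128. Overall AQI = max = 190; dominant pollutant is PM10.
AQI 190: Unhealthy.

190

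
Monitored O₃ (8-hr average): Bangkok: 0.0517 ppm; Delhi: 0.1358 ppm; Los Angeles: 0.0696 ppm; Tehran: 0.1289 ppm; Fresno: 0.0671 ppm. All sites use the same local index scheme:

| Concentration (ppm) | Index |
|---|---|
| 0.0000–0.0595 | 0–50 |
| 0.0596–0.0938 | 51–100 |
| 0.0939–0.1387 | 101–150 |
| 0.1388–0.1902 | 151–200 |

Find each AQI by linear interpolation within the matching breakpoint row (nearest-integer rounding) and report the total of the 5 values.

456

Bangkok: row 0.0000–0.0595 (AQI 0–50). (50−0)·(0.0517−0.0000)/(0.0595−0.0000) + 0 = 50·0.0517/0.0595 + 0 ≈ 43.45 → 43.
Delhi: row 0.0939–0.1387 (AQI 101–150). (150−101)·(0.1358−0.0939)/(0.1387−0.0939) + 101 = 49·0.0419/0.0448 + 101 ≈ 146.83 → 147.
Los Angeles: 0.0696 ∈ [0.0596, 0.0938] ↔ index [51, 100].
51 + (0.0696−0.0596)·(100−51)/(0.0938−0.0596) = 51 + 0.0100·49/0.0342 ≈ 65.33, so AQI = 65.
Tehran: 0.1289 lies in 0.0939–0.1387, so I_lo=101, I_hi=150, C_lo=0.0939, C_hi=0.1387.
(150−101)/(0.1387−0.0939) × (0.1289−0.0939) + 101 = 49/0.0448 × 0.0350 + 101 ≈ 139.28 → 139.
Fresno: 0.0671 lies in 0.0596–0.0938, so I_lo=51, I_hi=100, C_lo=0.0596, C_hi=0.0938.
(100−51)/(0.0938−0.0596) × (0.0671−0.0596) + 51 = 49/0.0342 × 0.0075 + 51 ≈ 61.75 → 62.
AQIs: Bangkok=43, Delhi=147, Los Angeles=65, Tehran=139, Fresno=62. Sum = 43 + 147 + 65 + 139 + 62 = 456.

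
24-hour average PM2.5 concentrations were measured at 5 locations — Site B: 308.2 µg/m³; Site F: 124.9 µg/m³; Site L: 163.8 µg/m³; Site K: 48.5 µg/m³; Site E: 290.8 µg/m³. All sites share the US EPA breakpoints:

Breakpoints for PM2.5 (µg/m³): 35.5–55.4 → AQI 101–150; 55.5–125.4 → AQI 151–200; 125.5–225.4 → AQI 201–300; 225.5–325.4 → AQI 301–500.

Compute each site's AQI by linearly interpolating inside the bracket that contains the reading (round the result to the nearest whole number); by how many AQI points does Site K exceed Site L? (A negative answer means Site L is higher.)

-106

Site B 308.2: bracket 225.5–325.4 → index 301–500; slope 199/99.9, offset 82.7.
AQI = 301 + 199/99.9·82.7 ≈ 465.74 ⇒ 466.
Site F: 124.9 ∈ [55.5, 125.4] ↔ index [151, 200].
151 + (124.9−55.5)·(200−151)/(125.4−55.5) = 151 + 69.4·49/69.9 ≈ 199.65, so AQI = 200.
Site L: row 125.5–225.4 (AQI 201–300). (300−201)·(163.8−125.5)/(225.4−125.5) + 201 = 99·38.3/99.9 + 201 ≈ 238.95 → 239.
Site K: 48.5 lies in 35.5–55.4, so I_lo=101, I_hi=150, C_lo=35.5, C_hi=55.4.
(150−101)/(55.4−35.5) × (48.5−35.5) + 101 = 49/19.9 × 13.0 + 101 ≈ 133.01 → 133.
Site E: row 225.5–325.4 (AQI 301–500). (500−301)·(290.8−225.5)/(325.4−225.5) + 301 = 199·65.3/99.9 + 301 ≈ 431.08 → 431.
AQIs: Site B=466, Site F=200, Site L=239, Site K=133, Site E=431. Site K (133) − Site L (239) = -106.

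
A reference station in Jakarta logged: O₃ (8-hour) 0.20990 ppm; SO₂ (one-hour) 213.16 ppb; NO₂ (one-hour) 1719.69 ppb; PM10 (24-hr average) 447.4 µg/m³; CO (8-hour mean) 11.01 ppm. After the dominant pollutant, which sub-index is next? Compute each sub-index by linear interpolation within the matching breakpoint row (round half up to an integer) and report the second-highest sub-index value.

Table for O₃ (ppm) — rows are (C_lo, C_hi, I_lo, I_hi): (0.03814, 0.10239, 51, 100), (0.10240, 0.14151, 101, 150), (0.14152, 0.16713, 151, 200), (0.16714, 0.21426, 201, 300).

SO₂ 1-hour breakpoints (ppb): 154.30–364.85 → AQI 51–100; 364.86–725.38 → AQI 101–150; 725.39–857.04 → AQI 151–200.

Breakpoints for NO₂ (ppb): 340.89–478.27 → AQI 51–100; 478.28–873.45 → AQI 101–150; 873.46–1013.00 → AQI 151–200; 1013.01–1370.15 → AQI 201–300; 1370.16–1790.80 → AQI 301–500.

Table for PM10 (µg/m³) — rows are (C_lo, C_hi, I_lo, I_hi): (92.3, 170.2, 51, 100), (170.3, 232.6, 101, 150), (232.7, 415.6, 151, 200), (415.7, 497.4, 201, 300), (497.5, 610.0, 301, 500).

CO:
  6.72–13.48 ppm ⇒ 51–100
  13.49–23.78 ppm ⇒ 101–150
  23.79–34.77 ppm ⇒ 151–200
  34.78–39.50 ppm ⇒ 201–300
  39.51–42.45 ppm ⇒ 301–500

O₃ 0.20990: bracket 0.16714–0.21426 → index 201–300; slope 99/0.04712, offset 0.04276.
AQI = 201 + 99/0.04712·0.04276 ≈ 290.84 ⇒ 291.
SO₂: row 154.30–364.85 (AQI 51–100). (100−51)·(213.16−154.30)/(364.85−154.30) + 51 = 49·58.86/210.55 + 51 ≈ 64.70 → 65.
NO₂: 1719.69 ∈ [1370.16, 1790.80] ↔ index [301, 500].
301 + (1719.69−1370.16)·(500−301)/(1790.80−1370.16) = 301 + 349.53·199/420.64 ≈ 466.36, so AQI = 466.
PM10: 447.4 ∈ [415.7, 497.4] ↔ index [201, 300].
201 + (447.4−415.7)·(300−201)/(497.4−415.7) = 201 + 31.7·99/81.7 ≈ 239.41, so AQI = 239.
CO: 11.01 lies in 6.72–13.48, so I_lo=51, I_hi=100, C_lo=6.72, C_hi=13.48.
(100−51)/(13.48−6.72) × (11.01−6.72) + 51 = 49/6.76 × 4.29 + 51 ≈ 82.10 → 82.
Sub-indices: O₃→291, SO₂→65, NO₂→466, PM10→239, CO→82. Ranked high→low: 466, 291, 239, 82, 65. Second-highest sub-index = 291.

291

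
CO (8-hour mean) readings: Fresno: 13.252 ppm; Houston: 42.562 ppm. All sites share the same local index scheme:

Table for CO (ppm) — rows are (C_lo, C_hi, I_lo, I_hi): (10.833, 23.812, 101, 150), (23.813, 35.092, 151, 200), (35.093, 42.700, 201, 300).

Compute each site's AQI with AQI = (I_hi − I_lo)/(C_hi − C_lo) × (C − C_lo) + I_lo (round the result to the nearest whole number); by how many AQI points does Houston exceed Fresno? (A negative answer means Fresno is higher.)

188

Fresno: 13.252 lies in 10.833–23.812, so I_lo=101, I_hi=150, C_lo=10.833, C_hi=23.812.
(150−101)/(23.812−10.833) × (13.252−10.833) + 101 = 49/12.979 × 2.419 + 101 ≈ 110.13 → 110.
Houston: row 35.093–42.700 (AQI 201–300). (300−201)·(42.562−35.093)/(42.700−35.093) + 201 = 99·7.469/7.607 + 201 ≈ 298.20 → 298.
AQIs: Fresno=110, Houston=298. Houston (298) − Fresno (110) = 188.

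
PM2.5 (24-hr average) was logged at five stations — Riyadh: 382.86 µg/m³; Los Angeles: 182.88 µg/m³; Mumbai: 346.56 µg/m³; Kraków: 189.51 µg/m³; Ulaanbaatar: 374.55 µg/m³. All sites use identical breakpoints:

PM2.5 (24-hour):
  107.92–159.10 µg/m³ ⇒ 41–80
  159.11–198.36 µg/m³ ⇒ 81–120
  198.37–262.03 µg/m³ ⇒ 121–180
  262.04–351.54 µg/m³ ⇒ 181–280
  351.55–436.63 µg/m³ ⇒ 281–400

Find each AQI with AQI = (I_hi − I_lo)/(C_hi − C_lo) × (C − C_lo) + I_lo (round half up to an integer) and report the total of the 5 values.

1128

Riyadh 382.86: bracket 351.55–436.63 → index 281–400; slope 119/85.08, offset 31.31.
AQI = 281 + 119/85.08·31.31 ≈ 324.79 ⇒ 325.
Los Angeles: 182.88 lies in 159.11–198.36, so I_lo=81, I_hi=120, C_lo=159.11, C_hi=198.36.
(120−81)/(198.36−159.11) × (182.88−159.11) + 81 = 39/39.25 × 23.77 + 81 ≈ 104.62 → 105.
Mumbai: 346.56 ∈ [262.04, 351.54] ↔ index [181, 280].
181 + (346.56−262.04)·(280−181)/(351.54−262.04) = 181 + 84.52·99/89.50 ≈ 274.49, so AQI = 274.
Kraków: row 159.11–198.36 (AQI 81–120). (120−81)·(189.51−159.11)/(198.36−159.11) + 81 = 39·30.40/39.25 + 81 ≈ 111.21 → 111.
Ulaanbaatar 374.55: bracket 351.55–436.63 → index 281–400; slope 119/85.08, offset 23.00.
AQI = 281 + 119/85.08·23.00 ≈ 313.17 ⇒ 313.
AQIs: Riyadh=325, Los Angeles=105, Mumbai=274, Kraków=111, Ulaanbaatar=313. Sum = 325 + 105 + 274 + 111 + 313 = 1128.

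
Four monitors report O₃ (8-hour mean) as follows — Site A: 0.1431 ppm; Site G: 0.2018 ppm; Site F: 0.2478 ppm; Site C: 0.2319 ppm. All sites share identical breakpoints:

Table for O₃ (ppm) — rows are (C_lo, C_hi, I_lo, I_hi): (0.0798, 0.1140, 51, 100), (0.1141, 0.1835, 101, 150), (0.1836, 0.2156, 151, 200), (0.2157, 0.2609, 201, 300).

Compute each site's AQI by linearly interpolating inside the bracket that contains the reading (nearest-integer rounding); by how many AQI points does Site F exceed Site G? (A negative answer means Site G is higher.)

Site A: 0.1431 lies in 0.1141–0.1835, so I_lo=101, I_hi=150, C_lo=0.1141, C_hi=0.1835.
(150−101)/(0.1835−0.1141) × (0.1431−0.1141) + 101 = 49/0.0694 × 0.0290 + 101 ≈ 121.48 → 121.
Site G: row 0.1836–0.2156 (AQI 151–200). (200−151)·(0.2018−0.1836)/(0.2156−0.1836) + 151 = 49·0.0182/0.0320 + 151 ≈ 178.87 → 179.
Site F: 0.2478 ∈ [0.2157, 0.2609] ↔ index [201, 300].
201 + (0.2478−0.2157)·(300−201)/(0.2609−0.2157) = 201 + 0.0321·99/0.0452 ≈ 271.31, so AQI = 271.
Site C: row 0.2157–0.2609 (AQI 201–300). (300−201)·(0.2319−0.2157)/(0.2609−0.2157) + 201 = 99·0.0162/0.0452 + 201 ≈ 236.48 → 236.
AQIs: Site A=121, Site G=179, Site F=271, Site C=236. Site F (271) − Site G (179) = 92.

92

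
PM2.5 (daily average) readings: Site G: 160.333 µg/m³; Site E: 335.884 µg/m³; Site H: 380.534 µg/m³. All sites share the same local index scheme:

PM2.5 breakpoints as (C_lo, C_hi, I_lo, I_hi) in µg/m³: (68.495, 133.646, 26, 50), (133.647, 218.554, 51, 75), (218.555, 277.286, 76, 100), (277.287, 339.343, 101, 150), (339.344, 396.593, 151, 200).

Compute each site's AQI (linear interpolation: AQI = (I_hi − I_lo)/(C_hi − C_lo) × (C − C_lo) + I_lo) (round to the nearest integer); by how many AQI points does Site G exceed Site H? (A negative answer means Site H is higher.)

Site G: row 133.647–218.554 (AQI 51–75). (75−51)·(160.333−133.647)/(218.554−133.647) + 51 = 24·26.686/84.907 + 51 ≈ 58.54 → 59.
Site E: 335.884 lies in 277.287–339.343, so I_lo=101, I_hi=150, C_lo=277.287, C_hi=339.343.
(150−101)/(339.343−277.287) × (335.884−277.287) + 101 = 49/62.056 × 58.597 + 101 ≈ 147.27 → 147.
Site H: 380.534 ∈ [339.344, 396.593] ↔ index [151, 200].
151 + (380.534−339.344)·(200−151)/(396.593−339.344) = 151 + 41.190·49/57.249 ≈ 186.25, so AQI = 186.
AQIs: Site G=59, Site E=147, Site H=186. Site G (59) − Site H (186) = -127.

-127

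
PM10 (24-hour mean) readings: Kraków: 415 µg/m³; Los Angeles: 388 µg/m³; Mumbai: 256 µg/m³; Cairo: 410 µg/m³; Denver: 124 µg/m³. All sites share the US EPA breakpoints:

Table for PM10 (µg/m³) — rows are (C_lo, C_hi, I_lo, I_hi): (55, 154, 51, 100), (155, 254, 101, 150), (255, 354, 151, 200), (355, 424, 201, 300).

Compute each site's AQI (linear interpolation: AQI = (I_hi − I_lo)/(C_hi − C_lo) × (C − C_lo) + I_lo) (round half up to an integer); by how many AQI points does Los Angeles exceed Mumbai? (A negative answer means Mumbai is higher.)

97

Kraków 415: bracket 355–424 → index 201–300; slope 99/69, offset 60.
AQI = 201 + 99/69·60 ≈ 287.09 ⇒ 287.
Los Angeles: row 355–424 (AQI 201–300). (300−201)·(388−355)/(424−355) + 201 = 99·33/69 + 201 ≈ 248.35 → 248.
Mumbai: 256 ∈ [255, 354] ↔ index [151, 200].
151 + (256−255)·(200−151)/(354−255) = 151 + 1·49/99 ≈ 151.49, so AQI = 151.
Cairo: 410 ∈ [355, 424] ↔ index [201, 300].
201 + (410−355)·(300−201)/(424−355) = 201 + 55·99/69 ≈ 279.91, so AQI = 280.
Denver: 124 lies in 55–154, so I_lo=51, I_hi=100, C_lo=55, C_hi=154.
(100−51)/(154−55) × (124−55) + 51 = 49/99 × 69 + 51 ≈ 85.15 → 85.
AQIs: Kraków=287, Los Angeles=248, Mumbai=151, Cairo=280, Denver=85. Los Angeles (248) − Mumbai (151) = 97.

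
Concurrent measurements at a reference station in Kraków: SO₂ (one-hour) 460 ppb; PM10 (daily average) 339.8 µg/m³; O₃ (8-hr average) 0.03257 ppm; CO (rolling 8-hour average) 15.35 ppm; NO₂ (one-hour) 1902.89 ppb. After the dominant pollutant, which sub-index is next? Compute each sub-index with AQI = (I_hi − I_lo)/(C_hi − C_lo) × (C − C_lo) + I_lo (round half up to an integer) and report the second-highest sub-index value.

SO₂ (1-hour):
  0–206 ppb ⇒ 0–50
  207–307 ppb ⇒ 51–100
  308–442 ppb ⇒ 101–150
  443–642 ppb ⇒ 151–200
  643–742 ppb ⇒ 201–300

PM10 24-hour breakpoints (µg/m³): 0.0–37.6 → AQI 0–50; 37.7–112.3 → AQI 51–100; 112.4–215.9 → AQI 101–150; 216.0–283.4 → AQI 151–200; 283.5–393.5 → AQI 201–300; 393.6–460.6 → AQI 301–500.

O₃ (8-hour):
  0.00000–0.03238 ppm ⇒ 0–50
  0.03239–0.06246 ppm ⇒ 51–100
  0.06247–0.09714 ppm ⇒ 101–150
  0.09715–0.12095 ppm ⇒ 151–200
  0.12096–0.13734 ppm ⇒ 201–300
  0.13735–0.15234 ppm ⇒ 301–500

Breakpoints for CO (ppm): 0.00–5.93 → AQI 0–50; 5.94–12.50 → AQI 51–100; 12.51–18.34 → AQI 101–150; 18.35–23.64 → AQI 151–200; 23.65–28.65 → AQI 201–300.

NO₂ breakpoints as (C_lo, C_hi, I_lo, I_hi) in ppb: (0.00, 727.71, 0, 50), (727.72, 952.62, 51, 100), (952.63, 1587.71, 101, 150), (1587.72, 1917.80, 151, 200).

SO₂: 460 ∈ [443, 642] ↔ index [151, 200].
151 + (460−443)·(200−151)/(642−443) = 151 + 17·49/199 ≈ 155.19, so AQI = 155.
PM10: 339.8 lies in 283.5–393.5, so I_lo=201, I_hi=300, C_lo=283.5, C_hi=393.5.
(300−201)/(393.5−283.5) × (339.8−283.5) + 201 = 99/110.0 × 56.3 + 201 ≈ 251.67 → 252.
O₃ 0.03257: bracket 0.03239–0.06246 → index 51–100; slope 49/0.03007, offset 0.00018.
AQI = 51 + 49/0.03007·0.00018 ≈ 51.29 ⇒ 51.
CO: 15.35 ∈ [12.51, 18.34] ↔ index [101, 150].
101 + (15.35−12.51)·(150−101)/(18.34−12.51) = 101 + 2.84·49/5.83 ≈ 124.87, so AQI = 125.
NO₂: row 1587.72–1917.80 (AQI 151–200). (200−151)·(1902.89−1587.72)/(1917.80−1587.72) + 151 = 49·315.17/330.08 + 151 ≈ 197.79 → 198.
Sub-indices: SO₂→155, PM10→252, O₃→51, CO→125, NO₂→198. Ranked high→low: 252, 198, 155, 125, 51. Second-highest sub-index = 198.

198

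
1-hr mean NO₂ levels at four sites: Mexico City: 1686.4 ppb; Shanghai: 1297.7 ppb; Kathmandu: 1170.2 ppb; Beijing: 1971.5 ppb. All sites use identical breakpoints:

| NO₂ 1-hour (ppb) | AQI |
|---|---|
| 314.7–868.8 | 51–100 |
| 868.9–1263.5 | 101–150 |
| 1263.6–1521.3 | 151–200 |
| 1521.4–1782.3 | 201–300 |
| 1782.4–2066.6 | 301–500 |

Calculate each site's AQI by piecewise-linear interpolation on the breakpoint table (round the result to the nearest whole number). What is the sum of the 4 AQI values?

Mexico City 1686.4: bracket 1521.4–1782.3 → index 201–300; slope 99/260.9, offset 165.0.
AQI = 201 + 99/260.9·165.0 ≈ 263.61 ⇒ 264.
Shanghai: row 1263.6–1521.3 (AQI 151–200). (200−151)·(1297.7−1263.6)/(1521.3−1263.6) + 151 = 49·34.1/257.7 + 151 ≈ 157.48 → 157.
Kathmandu 1170.2: bracket 868.9–1263.5 → index 101–150; slope 49/394.6, offset 301.3.
AQI = 101 + 49/394.6·301.3 ≈ 138.41 ⇒ 138.
Beijing: 1971.5 lies in 1782.4–2066.6, so I_lo=301, I_hi=500, C_lo=1782.4, C_hi=2066.6.
(500−301)/(2066.6−1782.4) × (1971.5−1782.4) + 301 = 199/284.2 × 189.1 + 301 ≈ 433.41 → 433.
AQIs: Mexico City=264, Shanghai=157, Kathmandu=138, Beijing=433. Sum = 264 + 157 + 138 + 433 = 992.

992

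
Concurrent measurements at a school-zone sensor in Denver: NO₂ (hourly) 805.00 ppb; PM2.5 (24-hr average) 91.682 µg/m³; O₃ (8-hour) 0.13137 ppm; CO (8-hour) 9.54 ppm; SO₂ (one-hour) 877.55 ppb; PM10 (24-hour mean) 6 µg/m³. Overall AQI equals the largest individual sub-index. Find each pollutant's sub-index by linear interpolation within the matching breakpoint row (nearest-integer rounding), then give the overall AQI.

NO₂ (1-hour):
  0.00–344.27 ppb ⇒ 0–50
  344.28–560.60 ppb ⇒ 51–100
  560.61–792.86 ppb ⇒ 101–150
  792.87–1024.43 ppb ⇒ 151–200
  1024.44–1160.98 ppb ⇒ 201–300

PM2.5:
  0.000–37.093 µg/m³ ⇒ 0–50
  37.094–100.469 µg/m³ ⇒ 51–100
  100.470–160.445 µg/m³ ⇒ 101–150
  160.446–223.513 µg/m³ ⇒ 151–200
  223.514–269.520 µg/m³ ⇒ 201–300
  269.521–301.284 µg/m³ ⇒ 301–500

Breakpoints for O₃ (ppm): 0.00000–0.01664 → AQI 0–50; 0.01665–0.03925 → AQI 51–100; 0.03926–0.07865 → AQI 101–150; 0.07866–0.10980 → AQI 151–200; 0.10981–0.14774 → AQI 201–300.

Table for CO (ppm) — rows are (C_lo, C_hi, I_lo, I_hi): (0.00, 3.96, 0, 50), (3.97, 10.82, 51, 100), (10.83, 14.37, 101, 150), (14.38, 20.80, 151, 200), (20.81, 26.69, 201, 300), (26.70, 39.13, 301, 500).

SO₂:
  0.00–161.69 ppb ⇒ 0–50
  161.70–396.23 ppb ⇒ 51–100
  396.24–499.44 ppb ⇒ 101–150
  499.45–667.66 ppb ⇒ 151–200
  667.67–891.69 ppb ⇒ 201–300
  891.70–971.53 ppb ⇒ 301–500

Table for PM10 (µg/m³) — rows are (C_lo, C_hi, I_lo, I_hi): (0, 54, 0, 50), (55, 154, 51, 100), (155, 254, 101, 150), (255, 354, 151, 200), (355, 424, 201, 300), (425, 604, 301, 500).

294

NO₂: 805.00 lies in 792.87–1024.43, so I_lo=151, I_hi=200, C_lo=792.87, C_hi=1024.43.
(200−151)/(1024.43−792.87) × (805.00−792.87) + 151 = 49/231.56 × 12.13 + 151 ≈ 153.57 → 154.
PM2.5: row 37.094–100.469 (AQI 51–100). (100−51)·(91.682−37.094)/(100.469−37.094) + 51 = 49·54.588/63.375 + 51 ≈ 93.21 → 93.
O₃: row 0.10981–0.14774 (AQI 201–300). (300−201)·(0.13137−0.10981)/(0.14774−0.10981) + 201 = 99·0.02156/0.03793 + 201 ≈ 257.27 → 257.
CO 9.54: bracket 3.97–10.82 → index 51–100; slope 49/6.85, offset 5.57.
AQI = 51 + 49/6.85·5.57 ≈ 90.84 ⇒ 91.
SO₂ 877.55: bracket 667.67–891.69 → index 201–300; slope 99/224.02, offset 209.88.
AQI = 201 + 99/224.02·209.88 ≈ 293.75 ⇒ 294.
PM10 6: bracket 0–54 → index 0–50; slope 50/54, offset 6.
AQI = 0 + 50/54·6 ≈ 5.56 ⇒ 6.
Sub-indices: NO₂→154, PM2.5→93, O₃→257, CO→91, SO₂→294, PM10→6. Overall AQI = max = 294; dominant pollutant is SO₂.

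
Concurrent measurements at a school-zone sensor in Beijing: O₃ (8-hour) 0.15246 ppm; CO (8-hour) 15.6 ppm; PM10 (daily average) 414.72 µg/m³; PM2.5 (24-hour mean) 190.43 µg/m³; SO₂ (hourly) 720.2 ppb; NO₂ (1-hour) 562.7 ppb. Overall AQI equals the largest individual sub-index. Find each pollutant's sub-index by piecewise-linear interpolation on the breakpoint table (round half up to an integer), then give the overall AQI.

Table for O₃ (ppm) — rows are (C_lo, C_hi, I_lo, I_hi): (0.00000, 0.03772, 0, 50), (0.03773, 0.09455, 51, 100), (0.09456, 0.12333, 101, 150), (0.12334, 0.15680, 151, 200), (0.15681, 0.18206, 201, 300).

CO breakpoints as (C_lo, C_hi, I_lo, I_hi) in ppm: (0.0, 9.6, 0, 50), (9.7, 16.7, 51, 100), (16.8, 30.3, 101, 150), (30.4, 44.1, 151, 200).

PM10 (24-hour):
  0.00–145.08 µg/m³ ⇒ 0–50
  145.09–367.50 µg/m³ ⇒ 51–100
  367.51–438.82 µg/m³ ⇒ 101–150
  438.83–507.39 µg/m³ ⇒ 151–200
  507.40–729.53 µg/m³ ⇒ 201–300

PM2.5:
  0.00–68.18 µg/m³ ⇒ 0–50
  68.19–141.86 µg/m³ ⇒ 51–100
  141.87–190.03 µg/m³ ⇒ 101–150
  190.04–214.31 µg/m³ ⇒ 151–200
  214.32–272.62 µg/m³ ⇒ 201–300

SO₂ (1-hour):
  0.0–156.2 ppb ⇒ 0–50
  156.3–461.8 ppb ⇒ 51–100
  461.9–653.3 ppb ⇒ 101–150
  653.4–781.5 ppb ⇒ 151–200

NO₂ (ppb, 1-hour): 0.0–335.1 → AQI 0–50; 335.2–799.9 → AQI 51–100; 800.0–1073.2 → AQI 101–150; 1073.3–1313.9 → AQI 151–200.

194

O₃ 0.15246: bracket 0.12334–0.15680 → index 151–200; slope 49/0.03346, offset 0.02912.
AQI = 151 + 49/0.03346·0.02912 ≈ 193.64 ⇒ 194.
CO 15.6: bracket 9.7–16.7 → index 51–100; slope 49/7.0, offset 5.9.
AQI = 51 + 49/7.0·5.9 ≈ 92.30 ⇒ 92.
PM10 414.72: bracket 367.51–438.82 → index 101–150; slope 49/71.31, offset 47.21.
AQI = 101 + 49/71.31·47.21 ≈ 133.44 ⇒ 133.
PM2.5: 190.43 ∈ [190.04, 214.31] ↔ index [151, 200].
151 + (190.43−190.04)·(200−151)/(214.31−190.04) = 151 + 0.39·49/24.27 ≈ 151.79, so AQI = 152.
SO₂: 720.2 lies in 653.4–781.5, so I_lo=151, I_hi=200, C_lo=653.4, C_hi=781.5.
(200−151)/(781.5−653.4) × (720.2−653.4) + 151 = 49/128.1 × 66.8 + 151 ≈ 176.55 → 177.
NO₂: 562.7 ∈ [335.2, 799.9] ↔ index [51, 100].
51 + (562.7−335.2)·(100−51)/(799.9−335.2) = 51 + 227.5·49/464.7 ≈ 74.99, so AQI = 75.
Sub-indices: O₃→194, CO→92, PM10→133, PM2.5→152, SO₂→177, NO₂→75. Overall AQI = max = 194; dominant pollutant is O₃.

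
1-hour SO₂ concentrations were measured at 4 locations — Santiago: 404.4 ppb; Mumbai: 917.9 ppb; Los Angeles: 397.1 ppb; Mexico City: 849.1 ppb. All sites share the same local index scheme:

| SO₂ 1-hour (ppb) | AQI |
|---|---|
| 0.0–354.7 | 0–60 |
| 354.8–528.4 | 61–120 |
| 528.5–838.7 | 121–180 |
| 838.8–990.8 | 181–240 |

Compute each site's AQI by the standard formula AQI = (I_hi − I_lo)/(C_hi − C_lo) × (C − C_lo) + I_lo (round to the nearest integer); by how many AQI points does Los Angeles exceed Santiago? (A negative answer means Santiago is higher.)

-3

Santiago: row 354.8–528.4 (AQI 61–120). (120−61)·(404.4−354.8)/(528.4−354.8) + 61 = 59·49.6/173.6 + 61 ≈ 77.86 → 78.
Mumbai: 917.9 ∈ [838.8, 990.8] ↔ index [181, 240].
181 + (917.9−838.8)·(240−181)/(990.8−838.8) = 181 + 79.1·59/152.0 ≈ 211.70, so AQI = 212.
Los Angeles: 397.1 lies in 354.8–528.4, so I_lo=61, I_hi=120, C_lo=354.8, C_hi=528.4.
(120−61)/(528.4−354.8) × (397.1−354.8) + 61 = 59/173.6 × 42.3 + 61 ≈ 75.38 → 75.
Mexico City: 849.1 lies in 838.8–990.8, so I_lo=181, I_hi=240, C_lo=838.8, C_hi=990.8.
(240−181)/(990.8−838.8) × (849.1−838.8) + 181 = 59/152.0 × 10.3 + 181 ≈ 185.00 → 185.
AQIs: Santiago=78, Mumbai=212, Los Angeles=75, Mexico City=185. Los Angeles (75) − Santiago (78) = -3.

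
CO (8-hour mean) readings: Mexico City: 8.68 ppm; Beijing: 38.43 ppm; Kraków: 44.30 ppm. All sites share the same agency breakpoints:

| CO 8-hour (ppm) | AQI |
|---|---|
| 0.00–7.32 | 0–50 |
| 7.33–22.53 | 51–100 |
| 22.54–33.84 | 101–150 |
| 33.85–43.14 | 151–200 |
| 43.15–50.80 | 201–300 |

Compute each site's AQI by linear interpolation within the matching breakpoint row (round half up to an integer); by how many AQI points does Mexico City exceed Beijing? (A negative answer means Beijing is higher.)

Mexico City: 8.68 ∈ [7.33, 22.53] ↔ index [51, 100].
51 + (8.68−7.33)·(100−51)/(22.53−7.33) = 51 + 1.35·49/15.20 ≈ 55.35, so AQI = 55.
Beijing: 38.43 ∈ [33.85, 43.14] ↔ index [151, 200].
151 + (38.43−33.85)·(200−151)/(43.14−33.85) = 151 + 4.58·49/9.29 ≈ 175.16, so AQI = 175.
Kraków: 44.30 ∈ [43.15, 50.80] ↔ index [201, 300].
201 + (44.30−43.15)·(300−201)/(50.80−43.15) = 201 + 1.15·99/7.65 ≈ 215.88, so AQI = 216.
AQIs: Mexico City=55, Beijing=175, Kraków=216. Mexico City (55) − Beijing (175) = -120.

-120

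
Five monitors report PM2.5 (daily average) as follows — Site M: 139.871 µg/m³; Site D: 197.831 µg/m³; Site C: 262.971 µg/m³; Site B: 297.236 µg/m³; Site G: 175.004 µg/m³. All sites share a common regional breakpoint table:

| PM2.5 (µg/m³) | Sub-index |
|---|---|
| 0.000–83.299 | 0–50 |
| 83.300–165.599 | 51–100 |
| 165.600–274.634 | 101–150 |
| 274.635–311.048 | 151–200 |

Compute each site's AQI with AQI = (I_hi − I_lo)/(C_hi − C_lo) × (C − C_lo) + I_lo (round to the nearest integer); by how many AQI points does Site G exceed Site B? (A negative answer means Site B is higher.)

Site M 139.871: bracket 83.300–165.599 → index 51–100; slope 49/82.299, offset 56.571.
AQI = 51 + 49/82.299·56.571 ≈ 84.68 ⇒ 85.
Site D 197.831: bracket 165.600–274.634 → index 101–150; slope 49/109.034, offset 32.231.
AQI = 101 + 49/109.034·32.231 ≈ 115.48 ⇒ 115.
Site C: row 165.600–274.634 (AQI 101–150). (150−101)·(262.971−165.600)/(274.634−165.600) + 101 = 49·97.371/109.034 + 101 ≈ 144.76 → 145.
Site B 297.236: bracket 274.635–311.048 → index 151–200; slope 49/36.413, offset 22.601.
AQI = 151 + 49/36.413·22.601 ≈ 181.41 ⇒ 181.
Site G: 175.004 lies in 165.600–274.634, so I_lo=101, I_hi=150, C_lo=165.600, C_hi=274.634.
(150−101)/(274.634−165.600) × (175.004−165.600) + 101 = 49/109.034 × 9.404 + 101 ≈ 105.23 → 105.
AQIs: Site M=85, Site D=115, Site C=145, Site B=181, Site G=105. Site G (105) − Site B (181) = -76.

-76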